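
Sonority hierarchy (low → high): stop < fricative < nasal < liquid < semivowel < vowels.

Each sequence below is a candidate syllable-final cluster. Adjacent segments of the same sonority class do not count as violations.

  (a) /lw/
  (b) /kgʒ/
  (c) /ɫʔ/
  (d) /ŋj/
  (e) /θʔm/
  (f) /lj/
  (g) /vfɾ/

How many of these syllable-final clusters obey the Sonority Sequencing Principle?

(a) sonority 4-5: ill-formed.
(b) sonority 1-1-2: ill-formed.
(c) sonority 4-1: well-formed.
(d) sonority 3-5: ill-formed.
(e) sonority 2-1-3: ill-formed.
(f) sonority 4-5: ill-formed.
(g) sonority 2-2-4: ill-formed.

1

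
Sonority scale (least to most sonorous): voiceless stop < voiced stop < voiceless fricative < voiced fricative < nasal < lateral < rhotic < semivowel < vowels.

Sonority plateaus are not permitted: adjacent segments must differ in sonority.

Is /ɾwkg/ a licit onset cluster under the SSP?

no

/ɾ/ is a rhotic (sonority 7).
/w/ is a semivowel (sonority 8).
/k/ is a voiceless stop (sonority 1).
/g/ is a voiced stop (sonority 2).
The profile is 7-8-1-2. Between /w/ (8) and /k/ (1) sonority does not rise, so the cluster violates the SSP.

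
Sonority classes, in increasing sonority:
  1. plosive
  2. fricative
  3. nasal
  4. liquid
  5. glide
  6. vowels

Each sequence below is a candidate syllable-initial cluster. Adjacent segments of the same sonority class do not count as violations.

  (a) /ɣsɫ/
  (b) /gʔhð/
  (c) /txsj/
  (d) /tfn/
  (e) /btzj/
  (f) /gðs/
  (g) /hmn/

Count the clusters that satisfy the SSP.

7

(a) /ɣsɫ/: profile 2-2-4 — obeys.
(b) /gʔhð/: profile 1-1-2-2 — obeys.
(c) /txsj/: profile 1-2-2-5 — obeys.
(d) /tfn/: profile 1-2-3 — obeys.
(e) /btzj/: profile 1-1-2-5 — obeys.
(f) /gðs/: profile 1-2-2 — obeys.
(g) /hmn/: profile 2-3-3 — obeys.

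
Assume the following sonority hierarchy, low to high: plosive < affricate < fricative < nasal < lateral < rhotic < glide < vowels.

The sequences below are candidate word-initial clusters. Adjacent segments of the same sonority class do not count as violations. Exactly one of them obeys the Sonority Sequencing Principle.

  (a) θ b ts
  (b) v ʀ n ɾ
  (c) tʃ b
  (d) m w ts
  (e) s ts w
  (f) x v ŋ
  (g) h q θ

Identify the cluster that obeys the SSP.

(a) sonority 3-1-2: ill-formed.
(b) sonority 3-6-4-6: ill-formed.
(c) sonority 2-1: ill-formed.
(d) sonority 4-7-2: ill-formed.
(e) sonority 3-2-7: ill-formed.
(f) sonority 3-3-4: well-formed.
(g) sonority 3-1-3: ill-formed.

f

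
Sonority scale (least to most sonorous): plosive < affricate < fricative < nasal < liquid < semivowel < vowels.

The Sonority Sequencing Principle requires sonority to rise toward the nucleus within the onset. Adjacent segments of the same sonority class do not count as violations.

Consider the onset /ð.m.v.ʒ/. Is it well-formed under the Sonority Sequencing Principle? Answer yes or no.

no

/ð/ — fricative, sonority 3.
/m/ — nasal, sonority 4.
/v/ — fricative, sonority 3.
/ʒ/ — fricative, sonority 3.
The profile is 3-4-3-3. Between /m/ (4) and /v/ (3) sonority does not rise, so the cluster violates the SSP.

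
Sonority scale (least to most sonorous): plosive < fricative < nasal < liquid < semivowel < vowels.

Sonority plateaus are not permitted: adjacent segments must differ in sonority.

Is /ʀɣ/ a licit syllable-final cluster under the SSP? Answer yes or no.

yes

/ʀ/: liquid = 4.
/ɣ/: fricative = 2.
The profile 4-2 strictly falls, so the syllable-final cluster satisfies the SSP.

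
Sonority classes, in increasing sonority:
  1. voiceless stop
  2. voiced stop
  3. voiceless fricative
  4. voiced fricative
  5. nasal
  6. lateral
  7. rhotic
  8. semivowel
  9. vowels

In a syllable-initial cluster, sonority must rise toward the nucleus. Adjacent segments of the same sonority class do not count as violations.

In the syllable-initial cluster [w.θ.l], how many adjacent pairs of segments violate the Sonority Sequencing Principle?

/w/ is a semivowel (sonority 8).
/θ/ is a voiceless fricative (sonority 3).
/l/ is a lateral (sonority 6).
/w/→/θ/: 8→3 (does not rise) — violation.
/θ/→/l/: 3→6 (rises) — ok.

1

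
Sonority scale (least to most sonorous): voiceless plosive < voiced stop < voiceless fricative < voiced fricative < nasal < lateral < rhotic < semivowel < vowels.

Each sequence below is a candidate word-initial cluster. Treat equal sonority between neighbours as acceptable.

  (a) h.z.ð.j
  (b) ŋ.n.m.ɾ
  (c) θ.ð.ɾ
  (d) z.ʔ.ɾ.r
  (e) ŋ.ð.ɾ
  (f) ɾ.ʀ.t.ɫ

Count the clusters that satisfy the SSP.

3

(a) h.z.ð.j: profile 3-4-4-8 — obeys.
(b) ŋ.n.m.ɾ: profile 5-5-5-7 — obeys.
(c) θ.ð.ɾ: profile 3-4-7 — obeys.
(d) z.ʔ.ɾ.r: profile 4-1-7-7 — violates.
(e) ŋ.ð.ɾ: profile 5-4-7 — violates.
(f) ɾ.ʀ.t.ɫ: profile 7-7-1-6 — violates.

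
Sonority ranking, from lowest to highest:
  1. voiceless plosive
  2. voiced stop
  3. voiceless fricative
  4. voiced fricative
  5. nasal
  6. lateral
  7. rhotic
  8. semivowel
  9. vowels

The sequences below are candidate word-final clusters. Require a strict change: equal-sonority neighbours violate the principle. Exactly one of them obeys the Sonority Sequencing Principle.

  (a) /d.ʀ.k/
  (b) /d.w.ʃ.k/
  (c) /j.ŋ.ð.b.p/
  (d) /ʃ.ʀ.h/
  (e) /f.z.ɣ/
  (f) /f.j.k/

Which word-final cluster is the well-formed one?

c

(a) 2-7-1 → violates
(b) 2-8-3-1 → violates
(c) 8-5-4-2-1 → obeys
(d) 3-7-3 → violates
(e) 3-4-4 → violates
(f) 3-8-1 → violates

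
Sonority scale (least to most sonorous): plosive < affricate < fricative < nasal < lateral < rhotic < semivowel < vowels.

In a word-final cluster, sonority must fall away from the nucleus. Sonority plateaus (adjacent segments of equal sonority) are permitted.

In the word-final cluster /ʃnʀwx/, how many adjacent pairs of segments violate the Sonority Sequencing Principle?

/ʃ/ — fricative, sonority 3.
/n/ — nasal, sonority 4.
/ʀ/ — rhotic, sonority 6.
/w/ — semivowel, sonority 7.
/x/ — fricative, sonority 3.
/ʃ/→/n/: 3→4 (does not fall) — violation.
/n/→/ʀ/: 4→6 (does not fall) — violation.
/ʀ/→/w/: 6→7 (does not fall) — violation.
/w/→/x/: 7→3 (falls) — ok.

3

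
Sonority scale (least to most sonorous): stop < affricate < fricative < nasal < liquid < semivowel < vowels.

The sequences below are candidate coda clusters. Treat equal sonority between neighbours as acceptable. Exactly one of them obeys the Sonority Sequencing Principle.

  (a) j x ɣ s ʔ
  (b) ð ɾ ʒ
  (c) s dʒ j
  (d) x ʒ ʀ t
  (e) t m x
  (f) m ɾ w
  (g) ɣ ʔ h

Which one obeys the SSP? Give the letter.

(a) j x ɣ s ʔ: profile 6-3-3-3-1 — obeys.
(b) ð ɾ ʒ: profile 3-5-3 — violates.
(c) s dʒ j: profile 3-2-6 — violates.
(d) x ʒ ʀ t: profile 3-3-5-1 — violates.
(e) t m x: profile 1-4-3 — violates.
(f) m ɾ w: profile 4-5-6 — violates.
(g) ɣ ʔ h: profile 3-1-3 — violates.

a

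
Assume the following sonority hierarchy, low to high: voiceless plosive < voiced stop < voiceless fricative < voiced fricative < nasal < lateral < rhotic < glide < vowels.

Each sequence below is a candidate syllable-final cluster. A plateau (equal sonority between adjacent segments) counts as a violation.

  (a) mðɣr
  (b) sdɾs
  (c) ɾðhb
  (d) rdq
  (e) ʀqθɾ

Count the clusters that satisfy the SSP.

(a) 5-4-4-7 → violates
(b) 3-2-7-3 → violates
(c) 7-4-3-2 → obeys
(d) 7-2-1 → obeys
(e) 7-1-3-7 → violates

2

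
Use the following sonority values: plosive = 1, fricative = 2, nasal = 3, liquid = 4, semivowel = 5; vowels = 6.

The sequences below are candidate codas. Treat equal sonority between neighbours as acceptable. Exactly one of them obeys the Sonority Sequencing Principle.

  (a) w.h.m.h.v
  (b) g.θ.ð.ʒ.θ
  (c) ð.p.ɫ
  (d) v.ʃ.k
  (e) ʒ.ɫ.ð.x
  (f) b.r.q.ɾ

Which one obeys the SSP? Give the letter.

d

(a) 5-2-3-2-2 → violates
(b) 1-2-2-2-2 → violates
(c) 2-1-4 → violates
(d) 2-2-1 → obeys
(e) 2-4-2-2 → violates
(f) 1-4-1-4 → violates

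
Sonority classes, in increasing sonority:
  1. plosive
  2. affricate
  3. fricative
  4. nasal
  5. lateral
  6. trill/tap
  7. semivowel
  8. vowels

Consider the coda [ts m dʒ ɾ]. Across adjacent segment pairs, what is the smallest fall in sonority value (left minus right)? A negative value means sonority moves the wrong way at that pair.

/ts/ — affricate, sonority 2.
/m/ — nasal, sonority 4.
/dʒ/ — affricate, sonority 2.
/ɾ/ — trill/tap, sonority 6.
/ts/→/m/: change -2.
/m/→/dʒ/: change +2.
/dʒ/→/ɾ/: change -4.
Minimum = -4.

-4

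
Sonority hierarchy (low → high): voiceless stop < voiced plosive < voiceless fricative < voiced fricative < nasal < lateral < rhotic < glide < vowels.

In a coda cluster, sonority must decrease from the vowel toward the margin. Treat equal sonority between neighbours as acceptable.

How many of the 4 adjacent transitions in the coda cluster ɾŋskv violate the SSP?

/ɾ/: rhotic = 7.
/ŋ/: nasal = 5.
/s/: voiceless fricative = 3.
/k/: voiceless stop = 1.
/v/: voiced fricative = 4.
/ɾ/→/ŋ/: 7→5 (falls) — ok.
/ŋ/→/s/: 5→3 (falls) — ok.
/s/→/k/: 3→1 (falls) — ok.
/k/→/v/: 1→4 (does not fall) — violation.

1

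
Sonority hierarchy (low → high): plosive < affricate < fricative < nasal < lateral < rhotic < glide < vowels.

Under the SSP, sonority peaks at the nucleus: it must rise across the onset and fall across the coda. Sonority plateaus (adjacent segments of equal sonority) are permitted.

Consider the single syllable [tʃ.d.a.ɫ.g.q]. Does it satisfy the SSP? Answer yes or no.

Onset: /tʃ/ is an affricate (sonority 2), /d/ is a plosive (sonority 1); then the nucleus /a/ (sonority 8).
Onset profile 2-1-8 — does not rise throughout.
Coda: /ɫ/ is a lateral (sonority 5), /g/ is a plosive (sonority 1), /q/ is a plosive (sonority 1).
Coda profile 8-5-1-1 — falls from the nucleus.

no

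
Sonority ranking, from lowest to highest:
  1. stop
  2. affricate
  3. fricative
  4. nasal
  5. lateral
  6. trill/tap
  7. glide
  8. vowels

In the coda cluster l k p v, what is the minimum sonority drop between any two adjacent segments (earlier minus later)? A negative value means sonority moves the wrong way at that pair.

-2

/l/ is a lateral (sonority 5).
/k/ is a stop (sonority 1).
/p/ is a stop (sonority 1).
/v/ is a fricative (sonority 3).
/l/→/k/: change +4.
/k/→/p/: change +0.
/p/→/v/: change -2.
Minimum = -2.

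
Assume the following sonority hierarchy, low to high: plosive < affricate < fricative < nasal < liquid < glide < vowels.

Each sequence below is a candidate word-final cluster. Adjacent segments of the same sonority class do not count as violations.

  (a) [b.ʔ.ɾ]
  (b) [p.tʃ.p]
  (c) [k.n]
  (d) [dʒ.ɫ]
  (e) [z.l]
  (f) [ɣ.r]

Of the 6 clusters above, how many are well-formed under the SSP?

(a) [b.ʔ.ɾ]: profile 1-1-5 — violates.
(b) [p.tʃ.p]: profile 1-2-1 — violates.
(c) [k.n]: profile 1-4 — violates.
(d) [dʒ.ɫ]: profile 2-5 — violates.
(e) [z.l]: profile 3-5 — violates.
(f) [ɣ.r]: profile 3-5 — violates.

0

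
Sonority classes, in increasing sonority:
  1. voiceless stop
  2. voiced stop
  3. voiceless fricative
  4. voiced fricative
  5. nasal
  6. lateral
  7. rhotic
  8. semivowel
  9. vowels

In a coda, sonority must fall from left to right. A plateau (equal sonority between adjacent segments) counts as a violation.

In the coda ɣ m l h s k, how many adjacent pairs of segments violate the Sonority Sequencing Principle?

3

/ɣ/ is a voiced fricative (sonority 4).
/m/ is a nasal (sonority 5).
/l/ is a lateral (sonority 6).
/h/ is a voiceless fricative (sonority 3).
/s/ is a voiceless fricative (sonority 3).
/k/ is a voiceless stop (sonority 1).
/ɣ/→/m/: 4→5 (does not fall) — violation.
/m/→/l/: 5→6 (does not fall) — violation.
/l/→/h/: 6→3 (falls) — ok.
/h/→/s/: 3→3 (plateau) — violation.
/s/→/k/: 3→1 (falls) — ok.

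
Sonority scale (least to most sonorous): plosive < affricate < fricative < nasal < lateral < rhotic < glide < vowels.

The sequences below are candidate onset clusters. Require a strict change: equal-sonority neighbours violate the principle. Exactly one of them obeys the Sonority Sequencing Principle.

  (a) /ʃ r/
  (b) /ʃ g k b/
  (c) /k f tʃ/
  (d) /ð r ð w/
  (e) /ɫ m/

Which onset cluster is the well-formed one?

a

(a) 3-6 → obeys
(b) 3-1-1-1 → violates
(c) 1-3-2 → violates
(d) 3-6-3-7 → violates
(e) 5-4 → violates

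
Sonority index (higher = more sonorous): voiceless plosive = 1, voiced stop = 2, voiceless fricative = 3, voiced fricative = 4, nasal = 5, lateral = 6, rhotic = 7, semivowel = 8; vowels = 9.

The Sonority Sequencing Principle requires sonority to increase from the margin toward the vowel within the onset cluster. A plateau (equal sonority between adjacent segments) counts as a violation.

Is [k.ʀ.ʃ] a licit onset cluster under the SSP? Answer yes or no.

no

/k/ is a voiceless plosive (sonority 1).
/ʀ/ is a rhotic (sonority 7).
/ʃ/ is a voiceless fricative (sonority 3).
The profile is 1-7-3. Between /ʀ/ (7) and /ʃ/ (3) sonority does not rise, so the cluster violates the SSP.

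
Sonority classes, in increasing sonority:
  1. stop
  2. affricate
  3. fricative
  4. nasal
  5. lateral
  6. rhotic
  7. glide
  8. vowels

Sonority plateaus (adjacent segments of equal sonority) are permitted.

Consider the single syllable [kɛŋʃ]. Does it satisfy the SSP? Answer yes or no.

yes

Onset: /k/ is a stop (sonority 1); then the nucleus /ɛ/ (sonority 8).
Onset profile 1-8 — rises to the nucleus.
Coda: /ŋ/ is a nasal (sonority 4), /ʃ/ is a fricative (sonority 3).
Coda profile 8-4-3 — falls from the nucleus.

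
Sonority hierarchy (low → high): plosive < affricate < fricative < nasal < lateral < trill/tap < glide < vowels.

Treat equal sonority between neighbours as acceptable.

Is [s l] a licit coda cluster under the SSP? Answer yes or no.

no

/s/: fricative = 3.
/l/: lateral = 5.
The profile is 3-5. Between /s/ (3) and /l/ (5) sonority does not fall, so the cluster violates the SSP.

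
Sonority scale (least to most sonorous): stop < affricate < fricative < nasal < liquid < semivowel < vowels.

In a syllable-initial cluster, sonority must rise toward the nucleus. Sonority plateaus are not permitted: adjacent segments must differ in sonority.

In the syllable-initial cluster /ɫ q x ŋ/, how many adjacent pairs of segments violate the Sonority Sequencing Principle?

1

/ɫ/ — liquid, sonority 5.
/q/ — stop, sonority 1.
/x/ — fricative, sonority 3.
/ŋ/ — nasal, sonority 4.
/ɫ/→/q/: 5→1 (does not rise) — violation.
/q/→/x/: 1→3 (rises) — ok.
/x/→/ŋ/: 3→4 (rises) — ok.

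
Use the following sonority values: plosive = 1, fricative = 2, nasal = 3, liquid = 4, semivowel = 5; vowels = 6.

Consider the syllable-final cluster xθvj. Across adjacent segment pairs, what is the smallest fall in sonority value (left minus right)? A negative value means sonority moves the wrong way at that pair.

-3

/x/ — fricative, sonority 2.
/θ/ — fricative, sonority 2.
/v/ — fricative, sonority 2.
/j/ — semivowel, sonority 5.
/x/→/θ/: change +0.
/θ/→/v/: change +0.
/v/→/j/: change -3.
Minimum = -3.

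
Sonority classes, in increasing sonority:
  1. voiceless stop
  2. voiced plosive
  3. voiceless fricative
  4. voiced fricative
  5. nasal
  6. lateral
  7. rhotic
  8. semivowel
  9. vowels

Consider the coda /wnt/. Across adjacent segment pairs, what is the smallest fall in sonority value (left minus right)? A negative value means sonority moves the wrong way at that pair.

3

/w/ is a semivowel (sonority 8).
/n/ is a nasal (sonority 5).
/t/ is a voiceless stop (sonority 1).
/w/→/n/: change +3.
/n/→/t/: change +4.
Minimum = 3.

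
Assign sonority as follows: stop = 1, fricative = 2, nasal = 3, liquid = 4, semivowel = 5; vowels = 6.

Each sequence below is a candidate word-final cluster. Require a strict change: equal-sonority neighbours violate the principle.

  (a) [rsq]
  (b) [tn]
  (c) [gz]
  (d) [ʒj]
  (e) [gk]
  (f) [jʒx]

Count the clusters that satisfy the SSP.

(a) 4-2-1 → obeys
(b) 1-3 → violates
(c) 1-2 → violates
(d) 2-5 → violates
(e) 1-1 → violates
(f) 5-2-2 → violates

1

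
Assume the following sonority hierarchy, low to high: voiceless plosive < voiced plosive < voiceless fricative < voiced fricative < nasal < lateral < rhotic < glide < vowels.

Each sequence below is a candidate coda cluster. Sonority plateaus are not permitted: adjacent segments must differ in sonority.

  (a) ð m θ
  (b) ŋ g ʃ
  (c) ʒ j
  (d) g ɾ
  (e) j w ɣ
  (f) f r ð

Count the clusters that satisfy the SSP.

(a) 4-5-3 → violates
(b) 5-2-3 → violates
(c) 4-8 → violates
(d) 2-7 → violates
(e) 8-8-4 → violates
(f) 3-7-4 → violates

0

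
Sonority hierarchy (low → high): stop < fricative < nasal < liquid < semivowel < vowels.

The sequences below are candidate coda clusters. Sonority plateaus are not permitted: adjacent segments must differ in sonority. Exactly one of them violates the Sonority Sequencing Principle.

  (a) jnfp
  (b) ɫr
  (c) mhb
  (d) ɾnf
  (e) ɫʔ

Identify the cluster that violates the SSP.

b

(a) 5-3-2-1 → obeys
(b) 4-4 → violates
(c) 3-2-1 → obeys
(d) 4-3-2 → obeys
(e) 4-1 → obeys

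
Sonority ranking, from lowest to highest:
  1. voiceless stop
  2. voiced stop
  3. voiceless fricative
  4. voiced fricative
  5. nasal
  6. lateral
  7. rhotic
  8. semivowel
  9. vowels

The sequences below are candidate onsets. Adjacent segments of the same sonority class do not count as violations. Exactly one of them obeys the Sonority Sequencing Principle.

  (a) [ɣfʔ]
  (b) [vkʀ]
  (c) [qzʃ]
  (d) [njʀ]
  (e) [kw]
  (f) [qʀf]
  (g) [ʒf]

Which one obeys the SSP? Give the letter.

e

(a) [ɣfʔ]: profile 4-3-1 — violates.
(b) [vkʀ]: profile 4-1-7 — violates.
(c) [qzʃ]: profile 1-4-3 — violates.
(d) [njʀ]: profile 5-8-7 — violates.
(e) [kw]: profile 1-8 — obeys.
(f) [qʀf]: profile 1-7-3 — violates.
(g) [ʒf]: profile 4-3 — violates.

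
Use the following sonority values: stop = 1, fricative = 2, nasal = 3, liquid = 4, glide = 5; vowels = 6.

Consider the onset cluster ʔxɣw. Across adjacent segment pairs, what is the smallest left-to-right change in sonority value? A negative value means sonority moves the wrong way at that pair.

/ʔ/: stop = 1.
/x/: fricative = 2.
/ɣ/: fricative = 2.
/w/: glide = 5.
/ʔ/→/x/: change +1.
/x/→/ɣ/: change +0.
/ɣ/→/w/: change +3.
Minimum = 0.

0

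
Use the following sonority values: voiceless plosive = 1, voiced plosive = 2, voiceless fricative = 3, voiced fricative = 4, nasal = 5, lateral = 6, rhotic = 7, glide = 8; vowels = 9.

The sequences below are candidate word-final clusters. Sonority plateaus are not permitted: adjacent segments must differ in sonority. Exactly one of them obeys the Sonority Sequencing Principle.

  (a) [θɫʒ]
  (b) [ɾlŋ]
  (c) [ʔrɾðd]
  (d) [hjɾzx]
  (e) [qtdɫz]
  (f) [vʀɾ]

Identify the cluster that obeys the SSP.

(a) 3-6-4 → violates
(b) 7-6-5 → obeys
(c) 1-7-7-4-2 → violates
(d) 3-8-7-4-3 → violates
(e) 1-1-2-6-4 → violates
(f) 4-7-7 → violates

b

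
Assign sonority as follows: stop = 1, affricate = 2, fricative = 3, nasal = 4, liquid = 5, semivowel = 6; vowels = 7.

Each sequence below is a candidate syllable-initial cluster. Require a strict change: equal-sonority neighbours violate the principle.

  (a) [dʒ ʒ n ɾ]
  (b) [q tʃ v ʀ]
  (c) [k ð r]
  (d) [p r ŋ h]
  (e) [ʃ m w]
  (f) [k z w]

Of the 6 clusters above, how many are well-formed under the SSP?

(a) [dʒ ʒ n ɾ]: profile 2-3-4-5 — obeys.
(b) [q tʃ v ʀ]: profile 1-2-3-5 — obeys.
(c) [k ð r]: profile 1-3-5 — obeys.
(d) [p r ŋ h]: profile 1-5-4-3 — violates.
(e) [ʃ m w]: profile 3-4-6 — obeys.
(f) [k z w]: profile 1-3-6 — obeys.

5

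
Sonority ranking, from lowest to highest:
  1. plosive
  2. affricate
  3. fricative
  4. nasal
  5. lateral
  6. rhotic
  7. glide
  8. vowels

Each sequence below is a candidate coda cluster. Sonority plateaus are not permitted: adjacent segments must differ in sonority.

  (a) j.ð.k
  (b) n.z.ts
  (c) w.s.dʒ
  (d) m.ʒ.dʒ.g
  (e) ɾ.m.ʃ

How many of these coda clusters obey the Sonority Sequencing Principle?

5

(a) sonority 7-3-1: well-formed.
(b) sonority 4-3-2: well-formed.
(c) sonority 7-3-2: well-formed.
(d) sonority 4-3-2-1: well-formed.
(e) sonority 6-4-3: well-formed.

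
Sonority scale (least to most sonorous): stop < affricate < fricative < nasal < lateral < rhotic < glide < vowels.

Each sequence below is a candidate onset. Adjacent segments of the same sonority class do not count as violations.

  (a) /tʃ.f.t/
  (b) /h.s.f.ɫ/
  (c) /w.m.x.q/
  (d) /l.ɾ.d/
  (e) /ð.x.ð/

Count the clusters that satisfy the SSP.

(a) sonority 2-3-1: ill-formed.
(b) sonority 3-3-3-5: well-formed.
(c) sonority 7-4-3-1: ill-formed.
(d) sonority 5-6-1: ill-formed.
(e) sonority 3-3-3: well-formed.

2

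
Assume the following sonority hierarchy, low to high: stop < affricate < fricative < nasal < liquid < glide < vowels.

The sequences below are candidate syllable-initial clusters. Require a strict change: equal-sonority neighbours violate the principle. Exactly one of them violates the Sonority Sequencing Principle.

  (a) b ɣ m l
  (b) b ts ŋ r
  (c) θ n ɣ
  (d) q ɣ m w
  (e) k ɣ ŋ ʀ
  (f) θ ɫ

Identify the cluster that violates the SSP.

c

(a) b ɣ m l: profile 1-3-4-5 — obeys.
(b) b ts ŋ r: profile 1-2-4-5 — obeys.
(c) θ n ɣ: profile 3-4-3 — violates.
(d) q ɣ m w: profile 1-3-4-6 — obeys.
(e) k ɣ ŋ ʀ: profile 1-3-4-5 — obeys.
(f) θ ɫ: profile 3-5 — obeys.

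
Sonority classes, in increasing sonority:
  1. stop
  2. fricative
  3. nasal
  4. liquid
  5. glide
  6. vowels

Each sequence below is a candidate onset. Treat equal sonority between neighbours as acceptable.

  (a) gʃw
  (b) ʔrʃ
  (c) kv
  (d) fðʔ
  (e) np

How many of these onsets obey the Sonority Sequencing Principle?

(a) sonority 1-2-5: well-formed.
(b) sonority 1-4-2: ill-formed.
(c) sonority 1-2: well-formed.
(d) sonority 2-2-1: ill-formed.
(e) sonority 3-1: ill-formed.

2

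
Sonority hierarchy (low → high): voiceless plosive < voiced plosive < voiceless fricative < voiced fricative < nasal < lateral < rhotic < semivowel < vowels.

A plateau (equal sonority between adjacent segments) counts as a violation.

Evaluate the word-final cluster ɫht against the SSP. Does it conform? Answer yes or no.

yes

/ɫ/ is a lateral (sonority 6).
/h/ is a voiceless fricative (sonority 3).
/t/ is a voiceless plosive (sonority 1).
The profile 6-3-1 strictly falls, so the word-final cluster satisfies the SSP.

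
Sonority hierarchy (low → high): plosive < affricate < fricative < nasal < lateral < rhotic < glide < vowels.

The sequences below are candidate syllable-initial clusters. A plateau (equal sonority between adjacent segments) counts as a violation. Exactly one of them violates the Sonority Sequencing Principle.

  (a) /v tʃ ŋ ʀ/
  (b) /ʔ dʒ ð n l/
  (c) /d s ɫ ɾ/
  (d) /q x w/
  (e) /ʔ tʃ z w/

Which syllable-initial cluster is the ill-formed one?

(a) /v tʃ ŋ ʀ/: profile 3-2-4-6 — violates.
(b) /ʔ dʒ ð n l/: profile 1-2-3-4-5 — obeys.
(c) /d s ɫ ɾ/: profile 1-3-5-6 — obeys.
(d) /q x w/: profile 1-3-7 — obeys.
(e) /ʔ tʃ z w/: profile 1-2-3-7 — obeys.

a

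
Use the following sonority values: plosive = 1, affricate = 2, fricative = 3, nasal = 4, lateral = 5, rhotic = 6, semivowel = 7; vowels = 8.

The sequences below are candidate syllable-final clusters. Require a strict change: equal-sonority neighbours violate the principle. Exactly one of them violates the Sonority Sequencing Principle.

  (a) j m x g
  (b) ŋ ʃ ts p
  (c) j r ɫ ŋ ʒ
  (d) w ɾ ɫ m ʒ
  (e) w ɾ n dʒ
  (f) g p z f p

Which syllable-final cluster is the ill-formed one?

f

(a) 7-4-3-1 → obeys
(b) 4-3-2-1 → obeys
(c) 7-6-5-4-3 → obeys
(d) 7-6-5-4-3 → obeys
(e) 7-6-4-2 → obeys
(f) 1-1-3-3-1 → violates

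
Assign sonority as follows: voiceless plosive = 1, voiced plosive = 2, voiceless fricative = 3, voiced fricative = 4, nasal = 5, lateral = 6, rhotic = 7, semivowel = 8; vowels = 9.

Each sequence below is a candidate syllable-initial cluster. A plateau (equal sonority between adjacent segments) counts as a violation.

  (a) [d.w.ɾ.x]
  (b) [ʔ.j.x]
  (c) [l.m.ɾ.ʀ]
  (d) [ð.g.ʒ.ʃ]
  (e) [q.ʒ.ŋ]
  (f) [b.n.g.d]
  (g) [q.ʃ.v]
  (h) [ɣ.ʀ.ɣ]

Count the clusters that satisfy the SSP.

2

(a) sonority 2-8-7-3: ill-formed.
(b) sonority 1-8-3: ill-formed.
(c) sonority 6-5-7-7: ill-formed.
(d) sonority 4-2-4-3: ill-formed.
(e) sonority 1-4-5: well-formed.
(f) sonority 2-5-2-2: ill-formed.
(g) sonority 1-3-4: well-formed.
(h) sonority 4-7-4: ill-formed.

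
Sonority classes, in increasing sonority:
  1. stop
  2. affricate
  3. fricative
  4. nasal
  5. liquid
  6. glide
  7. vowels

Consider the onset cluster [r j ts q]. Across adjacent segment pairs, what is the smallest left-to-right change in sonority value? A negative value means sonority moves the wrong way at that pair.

-4

/r/: liquid = 5.
/j/: glide = 6.
/ts/: affricate = 2.
/q/: stop = 1.
/r/→/j/: change +1.
/j/→/ts/: change -4.
/ts/→/q/: change -1.
Minimum = -4.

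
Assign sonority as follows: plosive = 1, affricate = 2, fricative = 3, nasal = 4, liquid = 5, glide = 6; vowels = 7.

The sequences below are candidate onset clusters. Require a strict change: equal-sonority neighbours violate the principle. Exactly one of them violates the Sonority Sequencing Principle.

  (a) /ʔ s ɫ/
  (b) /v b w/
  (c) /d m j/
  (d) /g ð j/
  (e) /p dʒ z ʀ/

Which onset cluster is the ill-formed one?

b

(a) sonority 1-3-5: well-formed.
(b) sonority 3-1-6: ill-formed.
(c) sonority 1-4-6: well-formed.
(d) sonority 1-3-6: well-formed.
(e) sonority 1-2-3-5: well-formed.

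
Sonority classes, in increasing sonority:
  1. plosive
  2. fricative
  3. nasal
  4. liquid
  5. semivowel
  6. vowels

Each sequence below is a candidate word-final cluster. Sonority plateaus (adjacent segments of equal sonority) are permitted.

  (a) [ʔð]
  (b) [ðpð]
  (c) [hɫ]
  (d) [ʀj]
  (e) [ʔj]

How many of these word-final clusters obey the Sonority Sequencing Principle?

0

(a) 1-2 → violates
(b) 2-1-2 → violates
(c) 2-4 → violates
(d) 4-5 → violates
(e) 1-5 → violates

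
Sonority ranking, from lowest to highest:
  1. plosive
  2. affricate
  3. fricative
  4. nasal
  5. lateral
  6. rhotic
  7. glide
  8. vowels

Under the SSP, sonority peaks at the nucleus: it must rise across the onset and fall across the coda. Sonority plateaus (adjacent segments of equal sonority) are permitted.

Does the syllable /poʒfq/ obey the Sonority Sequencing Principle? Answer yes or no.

Onset: /p/ is a plosive (sonority 1); then the nucleus /o/ (sonority 8).
Onset profile 1-8 — rises to the nucleus.
Coda: /ʒ/ is a fricative (sonority 3), /f/ is a fricative (sonority 3), /q/ is a plosive (sonority 1).
Coda profile 8-3-3-1 — falls from the nucleus.

yes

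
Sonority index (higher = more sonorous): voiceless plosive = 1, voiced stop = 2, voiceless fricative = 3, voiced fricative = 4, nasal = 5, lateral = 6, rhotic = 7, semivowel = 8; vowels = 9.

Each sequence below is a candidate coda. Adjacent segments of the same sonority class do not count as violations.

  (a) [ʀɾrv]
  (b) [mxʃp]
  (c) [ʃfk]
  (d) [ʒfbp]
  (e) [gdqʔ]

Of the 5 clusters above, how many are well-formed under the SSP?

(a) sonority 7-7-7-4: well-formed.
(b) sonority 5-3-3-1: well-formed.
(c) sonority 3-3-1: well-formed.
(d) sonority 4-3-2-1: well-formed.
(e) sonority 2-2-1-1: well-formed.

5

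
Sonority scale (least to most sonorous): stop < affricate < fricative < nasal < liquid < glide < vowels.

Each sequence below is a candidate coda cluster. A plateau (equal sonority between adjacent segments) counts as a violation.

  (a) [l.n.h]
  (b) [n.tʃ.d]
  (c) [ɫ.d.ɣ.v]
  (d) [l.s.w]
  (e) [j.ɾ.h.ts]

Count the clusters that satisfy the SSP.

3

(a) 5-4-3 → obeys
(b) 4-2-1 → obeys
(c) 5-1-3-3 → violates
(d) 5-3-6 → violates
(e) 6-5-3-2 → obeys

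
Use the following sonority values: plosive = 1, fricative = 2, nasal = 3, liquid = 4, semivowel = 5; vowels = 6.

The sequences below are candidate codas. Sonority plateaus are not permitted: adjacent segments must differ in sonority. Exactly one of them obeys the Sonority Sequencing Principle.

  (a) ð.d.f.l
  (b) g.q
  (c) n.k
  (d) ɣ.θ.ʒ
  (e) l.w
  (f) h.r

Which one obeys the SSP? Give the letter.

(a) ð.d.f.l: profile 2-1-2-4 — violates.
(b) g.q: profile 1-1 — violates.
(c) n.k: profile 3-1 — obeys.
(d) ɣ.θ.ʒ: profile 2-2-2 — violates.
(e) l.w: profile 4-5 — violates.
(f) h.r: profile 2-4 — violates.

c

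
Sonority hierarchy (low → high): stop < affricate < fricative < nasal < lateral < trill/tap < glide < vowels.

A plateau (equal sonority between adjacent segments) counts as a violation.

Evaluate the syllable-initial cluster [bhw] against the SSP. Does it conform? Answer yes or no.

yes

/b/: stop = 1.
/h/: fricative = 3.
/w/: glide = 7.
The profile 1-3-7 strictly rises, so the syllable-initial cluster satisfies the SSP.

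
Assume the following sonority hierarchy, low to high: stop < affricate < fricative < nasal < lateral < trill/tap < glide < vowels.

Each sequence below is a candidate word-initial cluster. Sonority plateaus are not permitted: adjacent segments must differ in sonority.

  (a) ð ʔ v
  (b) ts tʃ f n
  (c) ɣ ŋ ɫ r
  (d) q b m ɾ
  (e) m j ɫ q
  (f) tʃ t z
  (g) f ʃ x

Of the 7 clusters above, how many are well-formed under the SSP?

(a) ð ʔ v: profile 3-1-3 — violates.
(b) ts tʃ f n: profile 2-2-3-4 — violates.
(c) ɣ ŋ ɫ r: profile 3-4-5-6 — obeys.
(d) q b m ɾ: profile 1-1-4-6 — violates.
(e) m j ɫ q: profile 4-7-5-1 — violates.
(f) tʃ t z: profile 2-1-3 — violates.
(g) f ʃ x: profile 3-3-3 — violates.

1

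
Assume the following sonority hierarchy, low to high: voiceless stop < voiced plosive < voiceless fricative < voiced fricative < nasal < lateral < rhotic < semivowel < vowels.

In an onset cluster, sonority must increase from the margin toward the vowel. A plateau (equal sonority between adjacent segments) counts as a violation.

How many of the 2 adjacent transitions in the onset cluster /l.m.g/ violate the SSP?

/l/ is a lateral (sonority 6).
/m/ is a nasal (sonority 5).
/g/ is a voiced plosive (sonority 2).
/l/→/m/: 6→5 (does not rise) — violation.
/m/→/g/: 5→2 (does not rise) — violation.

2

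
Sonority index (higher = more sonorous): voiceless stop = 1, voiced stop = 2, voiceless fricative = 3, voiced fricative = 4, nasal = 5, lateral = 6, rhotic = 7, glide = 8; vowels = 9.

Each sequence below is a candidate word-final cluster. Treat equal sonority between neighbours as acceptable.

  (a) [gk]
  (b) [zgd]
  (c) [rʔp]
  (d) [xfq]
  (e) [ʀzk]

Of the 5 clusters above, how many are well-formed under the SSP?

5

(a) 2-1 → obeys
(b) 4-2-2 → obeys
(c) 7-1-1 → obeys
(d) 3-3-1 → obeys
(e) 7-4-1 → obeys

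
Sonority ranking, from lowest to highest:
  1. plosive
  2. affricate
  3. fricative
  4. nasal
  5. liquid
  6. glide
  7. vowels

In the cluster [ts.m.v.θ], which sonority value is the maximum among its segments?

/ts/ — affricate, sonority 2.
/m/ — nasal, sonority 4.
/v/ — fricative, sonority 3.
/θ/ — fricative, sonority 3.
The maximum is 4.

4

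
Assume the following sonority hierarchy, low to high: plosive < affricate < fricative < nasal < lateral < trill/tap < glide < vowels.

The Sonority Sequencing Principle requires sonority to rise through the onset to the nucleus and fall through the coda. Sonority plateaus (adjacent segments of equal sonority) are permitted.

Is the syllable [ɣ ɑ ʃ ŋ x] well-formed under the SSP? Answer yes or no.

Onset: /ɣ/ is a fricative (sonority 3); then the nucleus /ɑ/ (sonority 8).
Onset profile 3-8 — rises to the nucleus.
Coda: /ʃ/ is a fricative (sonority 3), /ŋ/ is a nasal (sonority 4), /x/ is a fricative (sonority 3).
Coda profile 8-3-4-3 — does not fall throughout.

no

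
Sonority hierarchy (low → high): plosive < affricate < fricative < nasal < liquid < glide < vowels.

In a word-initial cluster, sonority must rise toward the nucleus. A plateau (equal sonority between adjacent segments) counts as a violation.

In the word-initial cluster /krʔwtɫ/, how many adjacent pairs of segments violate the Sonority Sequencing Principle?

/k/ is a plosive (sonority 1).
/r/ is a liquid (sonority 5).
/ʔ/ is a plosive (sonority 1).
/w/ is a glide (sonority 6).
/t/ is a plosive (sonority 1).
/ɫ/ is a liquid (sonority 5).
/k/→/r/: 1→5 (rises) — ok.
/r/→/ʔ/: 5→1 (does not rise) — violation.
/ʔ/→/w/: 1→6 (rises) — ok.
/w/→/t/: 6→1 (does not rise) — violation.
/t/→/ɫ/: 1→5 (rises) — ok.

2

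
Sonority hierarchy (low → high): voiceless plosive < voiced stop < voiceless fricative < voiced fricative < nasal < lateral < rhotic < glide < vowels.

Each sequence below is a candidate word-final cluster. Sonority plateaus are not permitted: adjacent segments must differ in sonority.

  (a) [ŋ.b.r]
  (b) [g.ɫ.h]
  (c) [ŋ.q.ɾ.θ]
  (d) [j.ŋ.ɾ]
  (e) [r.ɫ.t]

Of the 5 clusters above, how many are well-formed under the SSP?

(a) 5-2-7 → violates
(b) 2-6-3 → violates
(c) 5-1-7-3 → violates
(d) 8-5-7 → violates
(e) 7-6-1 → obeys

1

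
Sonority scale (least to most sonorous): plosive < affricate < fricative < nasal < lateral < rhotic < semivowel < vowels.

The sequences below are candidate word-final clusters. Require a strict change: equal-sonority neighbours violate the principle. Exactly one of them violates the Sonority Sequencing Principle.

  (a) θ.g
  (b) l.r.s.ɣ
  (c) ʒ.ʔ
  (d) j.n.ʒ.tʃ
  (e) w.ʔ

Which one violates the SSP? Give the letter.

(a) 3-1 → obeys
(b) 5-6-3-3 → violates
(c) 3-1 → obeys
(d) 7-4-3-2 → obeys
(e) 7-1 → obeys

b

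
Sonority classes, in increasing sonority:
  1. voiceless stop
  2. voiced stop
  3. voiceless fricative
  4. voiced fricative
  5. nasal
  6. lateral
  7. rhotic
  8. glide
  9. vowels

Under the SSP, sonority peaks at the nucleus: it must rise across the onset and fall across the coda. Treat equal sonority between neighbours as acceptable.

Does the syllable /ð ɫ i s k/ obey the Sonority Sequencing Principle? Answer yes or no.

yes

Onset: /ð/ is a voiced fricative (sonority 4), /ɫ/ is a lateral (sonority 6); then the nucleus /i/ (sonority 9).
Onset profile 4-6-9 — rises to the nucleus.
Coda: /s/ is a voiceless fricative (sonority 3), /k/ is a voiceless stop (sonority 1).
Coda profile 9-3-1 — falls from the nucleus.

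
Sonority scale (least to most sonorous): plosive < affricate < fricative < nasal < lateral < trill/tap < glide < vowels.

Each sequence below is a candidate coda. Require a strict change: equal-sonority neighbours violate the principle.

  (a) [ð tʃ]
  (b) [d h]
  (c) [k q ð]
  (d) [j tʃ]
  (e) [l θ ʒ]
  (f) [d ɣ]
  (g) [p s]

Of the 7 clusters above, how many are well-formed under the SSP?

(a) 3-2 → obeys
(b) 1-3 → violates
(c) 1-1-3 → violates
(d) 7-2 → obeys
(e) 5-3-3 → violates
(f) 1-3 → violates
(g) 1-3 → violates

2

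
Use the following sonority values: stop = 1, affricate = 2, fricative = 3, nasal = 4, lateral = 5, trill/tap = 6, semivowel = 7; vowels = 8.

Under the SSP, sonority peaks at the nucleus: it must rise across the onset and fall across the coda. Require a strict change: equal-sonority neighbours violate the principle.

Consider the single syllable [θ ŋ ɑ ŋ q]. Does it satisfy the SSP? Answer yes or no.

yes

Onset: /θ/ is a fricative (sonority 3), /ŋ/ is a nasal (sonority 4); then the nucleus /ɑ/ (sonority 8).
Onset profile 3-4-8 — rises to the nucleus.
Coda: /ŋ/ is a nasal (sonority 4), /q/ is a stop (sonority 1).
Coda profile 8-4-1 — falls from the nucleus.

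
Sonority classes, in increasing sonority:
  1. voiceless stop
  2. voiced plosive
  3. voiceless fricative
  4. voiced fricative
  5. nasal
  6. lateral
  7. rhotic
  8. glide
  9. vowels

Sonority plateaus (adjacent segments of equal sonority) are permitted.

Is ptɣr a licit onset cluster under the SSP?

yes

/p/ is a voiceless stop (sonority 1).
/t/ is a voiceless stop (sonority 1).
/ɣ/ is a voiced fricative (sonority 4).
/r/ is a rhotic (sonority 7).
The profile 1-1-4-7 is non-decreasing (plateaus allowed), so the onset cluster satisfies the SSP.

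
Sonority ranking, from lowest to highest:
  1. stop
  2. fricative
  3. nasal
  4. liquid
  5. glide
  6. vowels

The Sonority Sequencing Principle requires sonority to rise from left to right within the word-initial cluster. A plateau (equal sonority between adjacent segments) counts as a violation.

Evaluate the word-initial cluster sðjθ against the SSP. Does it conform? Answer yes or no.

no

/s/ — fricative, sonority 2.
/ð/ — fricative, sonority 2.
/j/ — glide, sonority 5.
/θ/ — fricative, sonority 2.
The profile is 2-2-5-2. Between /s/ (2) and /ð/ (2) sonority does not rise, so the cluster violates the SSP.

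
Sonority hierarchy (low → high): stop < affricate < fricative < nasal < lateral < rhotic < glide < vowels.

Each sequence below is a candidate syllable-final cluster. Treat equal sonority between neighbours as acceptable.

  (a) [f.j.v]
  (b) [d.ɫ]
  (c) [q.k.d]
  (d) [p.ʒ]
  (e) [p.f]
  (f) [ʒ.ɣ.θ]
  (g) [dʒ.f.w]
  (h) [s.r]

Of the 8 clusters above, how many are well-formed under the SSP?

2

(a) 3-7-3 → violates
(b) 1-5 → violates
(c) 1-1-1 → obeys
(d) 1-3 → violates
(e) 1-3 → violates
(f) 3-3-3 → obeys
(g) 2-3-7 → violates
(h) 3-6 → violates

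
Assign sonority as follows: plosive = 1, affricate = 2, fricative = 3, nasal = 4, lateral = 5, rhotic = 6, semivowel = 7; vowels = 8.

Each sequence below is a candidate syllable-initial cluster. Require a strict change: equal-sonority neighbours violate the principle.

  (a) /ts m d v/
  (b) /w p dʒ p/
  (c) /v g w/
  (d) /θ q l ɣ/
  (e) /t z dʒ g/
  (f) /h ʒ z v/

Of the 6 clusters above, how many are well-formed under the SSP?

(a) sonority 2-4-1-3: ill-formed.
(b) sonority 7-1-2-1: ill-formed.
(c) sonority 3-1-7: ill-formed.
(d) sonority 3-1-5-3: ill-formed.
(e) sonority 1-3-2-1: ill-formed.
(f) sonority 3-3-3-3: ill-formed.

0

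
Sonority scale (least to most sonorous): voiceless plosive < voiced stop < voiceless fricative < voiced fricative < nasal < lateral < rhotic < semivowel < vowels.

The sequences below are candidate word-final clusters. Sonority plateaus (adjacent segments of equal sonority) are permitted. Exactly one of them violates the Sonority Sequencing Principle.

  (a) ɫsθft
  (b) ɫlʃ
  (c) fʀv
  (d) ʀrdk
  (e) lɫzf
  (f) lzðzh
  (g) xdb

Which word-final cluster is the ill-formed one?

(a) 6-3-3-3-1 → obeys
(b) 6-6-3 → obeys
(c) 3-7-4 → violates
(d) 7-7-2-1 → obeys
(e) 6-6-4-3 → obeys
(f) 6-4-4-4-3 → obeys
(g) 3-2-2 → obeys

c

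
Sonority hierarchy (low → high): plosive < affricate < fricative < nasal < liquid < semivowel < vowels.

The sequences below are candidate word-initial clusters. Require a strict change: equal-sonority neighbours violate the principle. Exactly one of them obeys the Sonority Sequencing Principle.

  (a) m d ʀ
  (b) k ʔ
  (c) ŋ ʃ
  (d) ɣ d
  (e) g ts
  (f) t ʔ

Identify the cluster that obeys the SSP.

(a) sonority 4-1-5: ill-formed.
(b) sonority 1-1: ill-formed.
(c) sonority 4-3: ill-formed.
(d) sonority 3-1: ill-formed.
(e) sonority 1-2: well-formed.
(f) sonority 1-1: ill-formed.

e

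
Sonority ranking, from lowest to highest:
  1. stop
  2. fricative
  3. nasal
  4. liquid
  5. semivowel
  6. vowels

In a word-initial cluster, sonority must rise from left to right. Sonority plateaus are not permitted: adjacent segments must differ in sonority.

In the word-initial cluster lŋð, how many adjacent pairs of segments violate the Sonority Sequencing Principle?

2

/l/ is a liquid (sonority 4).
/ŋ/ is a nasal (sonority 3).
/ð/ is a fricative (sonority 2).
/l/→/ŋ/: 4→3 (does not rise) — violation.
/ŋ/→/ð/: 3→2 (does not rise) — violation.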